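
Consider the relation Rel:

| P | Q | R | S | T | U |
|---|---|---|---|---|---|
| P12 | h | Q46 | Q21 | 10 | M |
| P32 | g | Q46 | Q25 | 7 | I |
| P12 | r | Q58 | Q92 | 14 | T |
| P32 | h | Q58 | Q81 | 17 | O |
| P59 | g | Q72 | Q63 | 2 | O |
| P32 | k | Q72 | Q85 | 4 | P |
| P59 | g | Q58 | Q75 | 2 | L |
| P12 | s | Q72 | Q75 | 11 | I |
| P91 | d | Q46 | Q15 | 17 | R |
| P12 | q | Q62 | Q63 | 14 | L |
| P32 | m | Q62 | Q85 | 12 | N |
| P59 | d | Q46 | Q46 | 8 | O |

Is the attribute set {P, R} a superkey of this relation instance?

All 12 rows have distinct {P, R} values, so {P, R} → (all attributes) holds and {P, R} is a superkey.

Yes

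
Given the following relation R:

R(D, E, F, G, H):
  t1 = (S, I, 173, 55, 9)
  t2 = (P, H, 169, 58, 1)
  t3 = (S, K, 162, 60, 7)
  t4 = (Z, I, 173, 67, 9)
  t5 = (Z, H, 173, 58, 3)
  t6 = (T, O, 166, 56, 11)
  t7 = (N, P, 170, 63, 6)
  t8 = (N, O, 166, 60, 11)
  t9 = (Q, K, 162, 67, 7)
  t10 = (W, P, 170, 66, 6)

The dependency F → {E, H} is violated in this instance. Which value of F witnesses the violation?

173

F=173: rows 1, 4, 5 → {E,H} takes values {(I, 9), (H, 3)} — violation
F=169: row 2 → {E,H} = (H, 1) ✓
F=162: rows 3, 9 → {E,H} = (K, 7), (K, 7) ✓
F=166: rows 6, 8 → {E,H} = (O, 11), (O, 11) ✓
F=170: rows 7, 10 → {E,H} = (P, 6), (P, 6) ✓
The only F value with inconsistent RHS is F=173.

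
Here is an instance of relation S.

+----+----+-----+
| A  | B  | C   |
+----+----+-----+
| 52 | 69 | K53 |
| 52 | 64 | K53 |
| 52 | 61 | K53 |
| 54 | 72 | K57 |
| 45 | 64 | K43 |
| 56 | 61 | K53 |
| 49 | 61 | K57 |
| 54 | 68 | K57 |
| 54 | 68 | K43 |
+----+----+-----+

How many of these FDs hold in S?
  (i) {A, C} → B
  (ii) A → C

0

(i) {A, C} → B: (A=52, C=K53): 3 rows → B takes values {69, 64, 61} — violation; (A=54, C=K57): 2 rows → B takes values {72, 68} — violation — fails.
(ii) A → C: A=54: 3 rows → C takes values {K57, K43} — violation — fails.
None of the 2 dependencies hold.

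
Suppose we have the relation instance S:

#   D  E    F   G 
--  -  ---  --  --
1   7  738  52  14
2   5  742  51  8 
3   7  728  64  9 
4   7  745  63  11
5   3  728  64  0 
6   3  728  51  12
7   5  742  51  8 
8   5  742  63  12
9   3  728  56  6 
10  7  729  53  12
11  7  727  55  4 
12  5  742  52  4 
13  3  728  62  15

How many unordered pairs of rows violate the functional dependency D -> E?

10

D=7: violating pairs (1,3), (1,4), (1,10), (1,11), (3,4), (3,10), (3,11), (4,10), (4,11), (10,11) — 10 pairs.
D=5: all 4 rows agree on E — 0 pairs.
D=3: all 4 rows agree on E — 0 pairs.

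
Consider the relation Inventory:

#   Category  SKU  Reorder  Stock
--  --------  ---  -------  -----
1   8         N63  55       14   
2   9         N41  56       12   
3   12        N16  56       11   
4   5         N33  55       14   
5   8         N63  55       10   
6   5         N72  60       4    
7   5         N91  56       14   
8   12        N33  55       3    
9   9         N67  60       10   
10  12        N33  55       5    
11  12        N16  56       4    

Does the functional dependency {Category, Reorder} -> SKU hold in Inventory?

(Category=8, Reorder=55): rows 1, 5 → SKU = N63, N63 ✓
(Category=9, Reorder=56): row 2 → SKU = N41 ✓
(Category=12, Reorder=56): rows 3, 11 → SKU = N16, N16 ✓
(Category=5, Reorder=55): row 4 → SKU = N33 ✓
(Category=5, Reorder=60): row 6 → SKU = N72 ✓
(Category=5, Reorder=56): row 7 → SKU = N91 ✓
(Category=12, Reorder=55): rows 8, 10 → SKU = N33, N33 ✓
(Category=9, Reorder=60): row 9 → SKU = N67 ✓
Every {Category, Reorder} value is associated with a single SKU value, so {Category, Reorder} -> SKU holds.

Yes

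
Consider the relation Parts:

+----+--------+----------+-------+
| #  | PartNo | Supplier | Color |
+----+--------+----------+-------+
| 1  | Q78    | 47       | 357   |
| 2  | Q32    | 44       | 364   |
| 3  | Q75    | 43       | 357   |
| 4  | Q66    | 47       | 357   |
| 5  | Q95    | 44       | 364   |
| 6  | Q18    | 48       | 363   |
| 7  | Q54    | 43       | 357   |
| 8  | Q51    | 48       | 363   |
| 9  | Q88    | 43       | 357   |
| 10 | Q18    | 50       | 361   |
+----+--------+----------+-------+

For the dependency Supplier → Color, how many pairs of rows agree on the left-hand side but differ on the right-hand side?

Supplier=47: all 2 rows agree on Color — 0 pairs.
Supplier=44: all 2 rows agree on Color — 0 pairs.
Supplier=43: all 3 rows agree on Color — 0 pairs.
Supplier=48: all 2 rows agree on Color — 0 pairs.

0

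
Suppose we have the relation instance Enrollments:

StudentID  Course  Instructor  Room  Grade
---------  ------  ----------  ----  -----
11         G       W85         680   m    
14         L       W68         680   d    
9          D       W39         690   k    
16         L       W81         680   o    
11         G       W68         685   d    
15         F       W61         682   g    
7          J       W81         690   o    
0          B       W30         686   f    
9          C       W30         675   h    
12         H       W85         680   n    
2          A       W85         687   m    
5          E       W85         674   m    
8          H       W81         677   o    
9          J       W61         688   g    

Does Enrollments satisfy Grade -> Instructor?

Yes

Grade=m: 3 rows → Instructor = W85, W85, W85 ✓
Grade=d: 2 rows → Instructor = W68, W68 ✓
Grade=k: 1 row → Instructor = W39 ✓
Grade=o: 3 rows → Instructor = W81, W81, W81 ✓
Grade=g: 2 rows → Instructor = W61, W61 ✓
Grade=f: 1 row → Instructor = W30 ✓
Grade=h: 1 row → Instructor = W30 ✓
Grade=n: 1 row → Instructor = W85 ✓
Every Grade value is associated with a single Instructor value, so Grade -> Instructor holds.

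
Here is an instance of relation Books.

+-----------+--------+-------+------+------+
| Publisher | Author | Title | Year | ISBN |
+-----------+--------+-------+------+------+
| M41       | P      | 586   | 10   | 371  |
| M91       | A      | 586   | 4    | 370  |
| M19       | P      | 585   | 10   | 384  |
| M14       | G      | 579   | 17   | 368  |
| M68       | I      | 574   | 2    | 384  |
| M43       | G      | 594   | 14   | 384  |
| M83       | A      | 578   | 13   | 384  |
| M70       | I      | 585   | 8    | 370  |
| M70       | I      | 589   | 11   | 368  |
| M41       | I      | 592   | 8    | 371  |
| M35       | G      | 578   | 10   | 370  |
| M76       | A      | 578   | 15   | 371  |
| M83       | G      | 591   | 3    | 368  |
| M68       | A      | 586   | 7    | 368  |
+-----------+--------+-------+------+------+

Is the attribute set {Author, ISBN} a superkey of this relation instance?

Two distinct rows share (Author=G, ISBN=368), so {Author, ISBN} does not determine every attribute — not a superkey.

No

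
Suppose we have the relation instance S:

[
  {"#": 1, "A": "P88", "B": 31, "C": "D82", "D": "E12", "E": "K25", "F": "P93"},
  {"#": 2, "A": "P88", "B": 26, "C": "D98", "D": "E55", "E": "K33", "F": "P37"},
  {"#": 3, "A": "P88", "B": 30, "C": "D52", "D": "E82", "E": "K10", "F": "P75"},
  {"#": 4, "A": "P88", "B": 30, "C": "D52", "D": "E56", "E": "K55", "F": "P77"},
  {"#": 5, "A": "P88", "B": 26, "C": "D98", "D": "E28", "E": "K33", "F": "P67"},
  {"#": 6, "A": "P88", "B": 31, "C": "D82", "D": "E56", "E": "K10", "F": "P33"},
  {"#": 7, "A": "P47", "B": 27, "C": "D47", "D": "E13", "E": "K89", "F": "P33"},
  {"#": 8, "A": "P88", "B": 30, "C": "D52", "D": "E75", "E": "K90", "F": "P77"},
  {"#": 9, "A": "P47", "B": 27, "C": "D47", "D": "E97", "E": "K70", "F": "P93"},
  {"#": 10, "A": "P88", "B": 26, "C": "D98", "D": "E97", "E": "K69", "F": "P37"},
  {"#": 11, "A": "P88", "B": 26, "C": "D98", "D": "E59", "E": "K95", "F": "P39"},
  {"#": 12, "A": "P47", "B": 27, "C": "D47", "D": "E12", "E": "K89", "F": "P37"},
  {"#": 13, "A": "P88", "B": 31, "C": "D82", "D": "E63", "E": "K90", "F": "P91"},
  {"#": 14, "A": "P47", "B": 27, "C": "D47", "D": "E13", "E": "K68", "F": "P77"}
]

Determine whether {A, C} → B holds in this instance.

Yes

(A=P88, C=D82): rows 1, 6, 13 → B = 31, 31, 31 ✓
(A=P88, C=D98): rows 2, 5, 10, 11 → B = 26, 26, 26, 26 ✓
(A=P88, C=D52): rows 3, 4, 8 → B = 30, 30, 30 ✓
(A=P47, C=D47): rows 7, 9, 12, 14 → B = 27, 27, 27, 27 ✓
Every {A, C} value is associated with a single B value, so {A, C} → B holds.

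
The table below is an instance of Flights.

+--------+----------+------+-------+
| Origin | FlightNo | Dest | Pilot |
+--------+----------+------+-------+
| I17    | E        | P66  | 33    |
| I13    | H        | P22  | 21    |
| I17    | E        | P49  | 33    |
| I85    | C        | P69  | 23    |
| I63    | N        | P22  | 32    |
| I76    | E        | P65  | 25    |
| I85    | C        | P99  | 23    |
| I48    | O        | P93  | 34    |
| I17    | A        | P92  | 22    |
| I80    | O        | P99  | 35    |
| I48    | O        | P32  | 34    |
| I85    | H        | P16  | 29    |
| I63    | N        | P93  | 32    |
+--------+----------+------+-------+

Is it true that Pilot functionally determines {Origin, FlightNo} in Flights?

Yes

Pilot=33: 2 rows → {Origin,FlightNo} = (I17, E), (I17, E) ✓
Pilot=21: 1 row → {Origin,FlightNo} = (I13, H) ✓
Pilot=23: 2 rows → {Origin,FlightNo} = (I85, C), (I85, C) ✓
Pilot=32: 2 rows → {Origin,FlightNo} = (I63, N), (I63, N) ✓
Pilot=25: 1 row → {Origin,FlightNo} = (I76, E) ✓
Pilot=34: 2 rows → {Origin,FlightNo} = (I48, O), (I48, O) ✓
Pilot=22: 1 row → {Origin,FlightNo} = (I17, A) ✓
Pilot=35: 1 row → {Origin,FlightNo} = (I80, O) ✓
Pilot=29: 1 row → {Origin,FlightNo} = (I85, H) ✓
Every Pilot value is associated with a single {Origin, FlightNo} value, so Pilot -> {Origin, FlightNo} holds.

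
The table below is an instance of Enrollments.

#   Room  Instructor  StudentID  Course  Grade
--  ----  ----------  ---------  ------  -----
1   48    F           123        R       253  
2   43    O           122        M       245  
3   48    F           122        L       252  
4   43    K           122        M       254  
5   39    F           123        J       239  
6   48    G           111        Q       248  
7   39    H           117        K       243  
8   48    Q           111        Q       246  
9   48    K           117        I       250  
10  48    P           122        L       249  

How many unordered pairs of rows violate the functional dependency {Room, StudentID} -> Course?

0

(Room=43, StudentID=122): all 2 rows agree on Course — 0 pairs.
(Room=48, StudentID=122): all 2 rows agree on Course — 0 pairs.
(Room=48, StudentID=111): all 2 rows agree on Course — 0 pairs.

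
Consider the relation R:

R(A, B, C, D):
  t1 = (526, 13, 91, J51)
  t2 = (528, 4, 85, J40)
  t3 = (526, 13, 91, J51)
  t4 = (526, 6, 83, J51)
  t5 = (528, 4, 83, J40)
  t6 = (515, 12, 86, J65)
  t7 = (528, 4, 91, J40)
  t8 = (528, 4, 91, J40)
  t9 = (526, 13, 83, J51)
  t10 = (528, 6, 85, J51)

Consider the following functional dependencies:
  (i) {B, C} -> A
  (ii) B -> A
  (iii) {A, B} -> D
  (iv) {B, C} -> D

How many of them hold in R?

(i) {B, C} -> A: every LHS value maps to a single RHS value — holds.
(ii) B -> A: B=6: rows 4, 10 → A takes values {526, 528} — violation — fails.
(iii) {A, B} -> D: every LHS value maps to a single RHS value — holds.
(iv) {B, C} -> D: every LHS value maps to a single RHS value — holds.
3 of the 4 dependencies hold.

3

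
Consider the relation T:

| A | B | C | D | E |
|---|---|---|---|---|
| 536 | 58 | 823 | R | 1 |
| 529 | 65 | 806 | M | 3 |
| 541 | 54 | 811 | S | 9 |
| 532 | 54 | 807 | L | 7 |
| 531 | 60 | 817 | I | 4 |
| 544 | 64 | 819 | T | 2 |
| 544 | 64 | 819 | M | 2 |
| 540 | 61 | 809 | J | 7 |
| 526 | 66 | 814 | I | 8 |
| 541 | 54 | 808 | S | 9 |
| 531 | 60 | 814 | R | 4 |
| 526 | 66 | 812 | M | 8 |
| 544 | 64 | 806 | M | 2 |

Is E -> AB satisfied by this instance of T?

No

E=1: 1 row → {A,B} = (536, 58) ✓
E=3: 1 row → {A,B} = (529, 65) ✓
E=9: 2 rows → {A,B} = (541, 54), (541, 54) ✓
E=7: 2 rows → {A,B} takes values {(532, 54), (540, 61)} — violation
E=4: 2 rows → {A,B} = (531, 60), (531, 60) ✓
E=2: 3 rows → {A,B} = (544, 64), (544, 64), (544, 64) ✓
E=8: 2 rows → {A,B} = (526, 66), (526, 66) ✓
Two rows agree on E but differ on AB, so E -> AB does not hold.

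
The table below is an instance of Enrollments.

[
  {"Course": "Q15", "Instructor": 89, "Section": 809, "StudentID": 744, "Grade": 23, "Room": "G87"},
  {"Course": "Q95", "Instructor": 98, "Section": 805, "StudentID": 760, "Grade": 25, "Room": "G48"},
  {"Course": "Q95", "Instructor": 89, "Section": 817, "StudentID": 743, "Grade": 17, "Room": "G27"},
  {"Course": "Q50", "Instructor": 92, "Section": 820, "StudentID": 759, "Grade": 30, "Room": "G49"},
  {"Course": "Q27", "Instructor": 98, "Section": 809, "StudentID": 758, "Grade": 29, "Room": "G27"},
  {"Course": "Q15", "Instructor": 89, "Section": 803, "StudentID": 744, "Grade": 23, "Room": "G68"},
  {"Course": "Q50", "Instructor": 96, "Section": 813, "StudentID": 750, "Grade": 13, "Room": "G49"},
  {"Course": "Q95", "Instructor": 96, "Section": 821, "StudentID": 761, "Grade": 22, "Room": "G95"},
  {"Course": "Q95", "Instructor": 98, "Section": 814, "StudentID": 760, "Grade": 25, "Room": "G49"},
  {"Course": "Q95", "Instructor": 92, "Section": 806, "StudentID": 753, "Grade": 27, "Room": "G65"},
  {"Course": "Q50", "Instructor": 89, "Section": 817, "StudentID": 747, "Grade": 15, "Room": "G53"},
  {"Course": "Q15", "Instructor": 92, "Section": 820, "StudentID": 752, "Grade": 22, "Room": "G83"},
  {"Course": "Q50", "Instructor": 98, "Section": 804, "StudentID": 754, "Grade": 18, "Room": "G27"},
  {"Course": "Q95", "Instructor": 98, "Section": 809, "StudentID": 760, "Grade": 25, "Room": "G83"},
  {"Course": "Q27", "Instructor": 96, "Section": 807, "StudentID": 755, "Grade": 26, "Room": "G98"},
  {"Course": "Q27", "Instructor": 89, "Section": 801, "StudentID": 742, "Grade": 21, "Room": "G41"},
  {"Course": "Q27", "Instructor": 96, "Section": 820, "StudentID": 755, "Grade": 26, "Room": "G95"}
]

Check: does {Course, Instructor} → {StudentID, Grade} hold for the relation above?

(Course=Q15, Instructor=89): 2 rows → {StudentID,Grade} = (744, 23), (744, 23) ✓
(Course=Q95, Instructor=98): 3 rows → {StudentID,Grade} = (760, 25), (760, 25), (760, 25) ✓
(Course=Q95, Instructor=89): 1 row → {StudentID,Grade} = (743, 17) ✓
(Course=Q50, Instructor=92): 1 row → {StudentID,Grade} = (759, 30) ✓
(Course=Q27, Instructor=98): 1 row → {StudentID,Grade} = (758, 29) ✓
(Course=Q50, Instructor=96): 1 row → {StudentID,Grade} = (750, 13) ✓
(Course=Q95, Instructor=96): 1 row → {StudentID,Grade} = (761, 22) ✓
(Course=Q95, Instructor=92): 1 row → {StudentID,Grade} = (753, 27) ✓
(Course=Q50, Instructor=89): 1 row → {StudentID,Grade} = (747, 15) ✓
(Course=Q15, Instructor=92): 1 row → {StudentID,Grade} = (752, 22) ✓
(Course=Q50, Instructor=98): 1 row → {StudentID,Grade} = (754, 18) ✓
(Course=Q27, Instructor=96): 2 rows → {StudentID,Grade} = (755, 26), (755, 26) ✓
(Course=Q27, Instructor=89): 1 row → {StudentID,Grade} = (742, 21) ✓
Every {Course, Instructor} value is associated with a single {StudentID, Grade} value, so {Course, Instructor} → {StudentID, Grade} holds.

Yes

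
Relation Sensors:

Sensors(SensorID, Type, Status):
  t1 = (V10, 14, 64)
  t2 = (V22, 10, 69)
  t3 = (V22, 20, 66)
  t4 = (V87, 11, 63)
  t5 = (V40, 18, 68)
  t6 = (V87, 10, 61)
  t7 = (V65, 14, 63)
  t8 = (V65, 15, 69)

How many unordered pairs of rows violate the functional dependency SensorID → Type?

3

SensorID=V22: violating pairs (2,3) — 1 pair.
SensorID=V87: violating pairs (4,6) — 1 pair.
SensorID=V65: violating pairs (7,8) — 1 pair.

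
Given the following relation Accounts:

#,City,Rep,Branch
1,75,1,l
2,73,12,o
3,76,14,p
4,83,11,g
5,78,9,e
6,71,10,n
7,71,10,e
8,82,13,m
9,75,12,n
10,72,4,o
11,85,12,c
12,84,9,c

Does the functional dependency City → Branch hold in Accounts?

No

City=75: rows 1, 9 → Branch takes values {l, n} — violation
City=73: row 2 → Branch = o ✓
City=76: row 3 → Branch = p ✓
City=83: row 4 → Branch = g ✓
City=78: row 5 → Branch = e ✓
City=71: rows 6, 7 → Branch takes values {n, e} — violation
City=82: row 8 → Branch = m ✓
City=72: row 10 → Branch = o ✓
City=85: row 11 → Branch = c ✓
City=84: row 12 → Branch = c ✓
Two rows agree on City but differ on Branch, so City → Branch does not hold.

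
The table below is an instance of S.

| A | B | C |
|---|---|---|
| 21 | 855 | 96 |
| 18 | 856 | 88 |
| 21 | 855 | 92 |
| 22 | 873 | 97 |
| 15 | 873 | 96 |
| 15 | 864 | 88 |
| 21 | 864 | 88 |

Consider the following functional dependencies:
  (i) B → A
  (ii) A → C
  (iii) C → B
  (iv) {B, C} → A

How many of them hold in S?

0

(i) B → A: B=873: 2 rows → A takes values {22, 15} — violation; B=864: 2 rows → A takes values {15, 21} — violation — fails.
(ii) A → C: A=21: 3 rows → C takes values {96, 92, 88} — violation; A=15: 2 rows → C takes values {96, 88} — violation — fails.
(iii) C → B: C=96: 2 rows → B takes values {855, 873} — violation; C=88: 3 rows → B takes values {856, 864} — violation — fails.
(iv) {B, C} → A: (B=864, C=88): 2 rows → A takes values {15, 21} — violation — fails.
None of the 4 dependencies hold.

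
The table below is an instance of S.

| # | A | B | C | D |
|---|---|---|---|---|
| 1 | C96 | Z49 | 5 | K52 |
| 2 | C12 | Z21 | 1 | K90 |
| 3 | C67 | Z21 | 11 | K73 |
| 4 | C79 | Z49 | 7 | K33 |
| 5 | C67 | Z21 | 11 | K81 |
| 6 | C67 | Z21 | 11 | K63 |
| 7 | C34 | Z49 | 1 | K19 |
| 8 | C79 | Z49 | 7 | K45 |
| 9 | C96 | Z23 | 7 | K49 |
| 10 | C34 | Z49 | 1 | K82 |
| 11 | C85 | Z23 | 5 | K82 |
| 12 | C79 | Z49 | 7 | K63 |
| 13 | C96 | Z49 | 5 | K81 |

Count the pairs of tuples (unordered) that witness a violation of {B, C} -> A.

0

(B=Z49, C=5): all 2 rows agree on A — 0 pairs.
(B=Z21, C=11): all 3 rows agree on A — 0 pairs.
(B=Z49, C=7): all 3 rows agree on A — 0 pairs.
(B=Z49, C=1): all 2 rows agree on A — 0 pairs.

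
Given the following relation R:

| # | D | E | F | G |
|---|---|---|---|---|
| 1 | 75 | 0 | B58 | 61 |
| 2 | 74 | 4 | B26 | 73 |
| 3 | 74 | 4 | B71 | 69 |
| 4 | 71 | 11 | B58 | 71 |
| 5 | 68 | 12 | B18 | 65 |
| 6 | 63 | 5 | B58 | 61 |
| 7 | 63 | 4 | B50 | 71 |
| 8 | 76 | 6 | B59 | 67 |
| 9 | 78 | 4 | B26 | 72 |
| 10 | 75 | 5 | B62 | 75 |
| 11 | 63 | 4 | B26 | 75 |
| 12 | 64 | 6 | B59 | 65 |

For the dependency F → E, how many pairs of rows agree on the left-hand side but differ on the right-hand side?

F=B58: violating pairs (1,4), (1,6), (4,6) — 3 pairs.
F=B26: all 3 rows agree on E — 0 pairs.
F=B59: all 2 rows agree on E — 0 pairs.

3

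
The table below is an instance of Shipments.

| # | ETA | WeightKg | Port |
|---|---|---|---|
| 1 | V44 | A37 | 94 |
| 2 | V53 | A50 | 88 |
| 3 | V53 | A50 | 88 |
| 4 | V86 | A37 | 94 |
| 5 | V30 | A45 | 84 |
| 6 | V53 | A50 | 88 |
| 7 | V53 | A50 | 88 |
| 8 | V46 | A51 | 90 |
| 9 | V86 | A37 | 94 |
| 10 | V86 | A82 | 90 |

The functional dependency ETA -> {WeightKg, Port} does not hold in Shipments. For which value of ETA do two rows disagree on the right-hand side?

V86

ETA=V44: row 1 → {WeightKg,Port} = (A37, 94) ✓
ETA=V53: rows 2, 3, 6, 7 → {WeightKg,Port} = (A50, 88), (A50, 88), (A50, 88), (A50, 88) ✓
ETA=V86: rows 4, 9, 10 → {WeightKg,Port} takes values {(A37, 94), (A82, 90)} — violation
ETA=V30: row 5 → {WeightKg,Port} = (A45, 84) ✓
ETA=V46: row 8 → {WeightKg,Port} = (A51, 90) ✓
The only ETA value with inconsistent RHS is ETA=V86.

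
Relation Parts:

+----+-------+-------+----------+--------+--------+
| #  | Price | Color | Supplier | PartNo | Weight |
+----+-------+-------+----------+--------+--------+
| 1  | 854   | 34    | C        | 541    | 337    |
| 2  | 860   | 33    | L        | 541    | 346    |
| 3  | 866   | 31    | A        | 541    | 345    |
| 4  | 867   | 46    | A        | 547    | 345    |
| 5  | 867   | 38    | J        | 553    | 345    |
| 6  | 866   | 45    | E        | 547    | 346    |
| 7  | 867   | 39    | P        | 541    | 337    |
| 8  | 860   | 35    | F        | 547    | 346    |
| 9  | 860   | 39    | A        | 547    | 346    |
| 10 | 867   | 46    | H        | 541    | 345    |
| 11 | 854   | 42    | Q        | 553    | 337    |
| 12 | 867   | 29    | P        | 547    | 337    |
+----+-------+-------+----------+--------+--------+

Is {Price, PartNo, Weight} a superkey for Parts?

Rows 8 and 9 have the same {Price, PartNo, Weight} value (Price=860, PartNo=547, Weight=346) but are distinct tuples, so {Price, PartNo, Weight} does not determine every attribute — not a superkey.

No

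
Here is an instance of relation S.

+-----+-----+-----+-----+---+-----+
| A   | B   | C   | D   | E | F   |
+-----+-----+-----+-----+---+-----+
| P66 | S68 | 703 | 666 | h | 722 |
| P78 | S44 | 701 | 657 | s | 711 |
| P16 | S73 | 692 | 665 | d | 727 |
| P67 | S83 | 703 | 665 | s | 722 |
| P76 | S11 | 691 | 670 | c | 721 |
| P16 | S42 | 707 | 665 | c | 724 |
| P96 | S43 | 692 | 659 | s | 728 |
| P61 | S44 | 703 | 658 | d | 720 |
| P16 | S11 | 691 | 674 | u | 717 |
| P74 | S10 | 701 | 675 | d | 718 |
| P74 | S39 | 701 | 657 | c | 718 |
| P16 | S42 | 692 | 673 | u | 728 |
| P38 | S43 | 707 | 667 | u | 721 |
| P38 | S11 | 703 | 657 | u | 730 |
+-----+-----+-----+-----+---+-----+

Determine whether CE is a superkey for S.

Yes

All 14 rows have distinct CE values, so CE → (all attributes) holds and CE is a superkey.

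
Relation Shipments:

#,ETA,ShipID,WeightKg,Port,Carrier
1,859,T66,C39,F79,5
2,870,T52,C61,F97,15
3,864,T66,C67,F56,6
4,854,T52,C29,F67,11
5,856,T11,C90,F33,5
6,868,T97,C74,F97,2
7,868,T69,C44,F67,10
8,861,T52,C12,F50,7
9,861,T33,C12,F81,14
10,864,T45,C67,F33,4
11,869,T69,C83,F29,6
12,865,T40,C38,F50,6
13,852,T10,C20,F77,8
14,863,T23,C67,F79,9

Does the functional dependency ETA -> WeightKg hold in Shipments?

ETA=859: row 1 → WeightKg = C39 ✓
ETA=870: row 2 → WeightKg = C61 ✓
ETA=864: rows 3, 10 → WeightKg = C67, C67 ✓
ETA=854: row 4 → WeightKg = C29 ✓
ETA=856: row 5 → WeightKg = C90 ✓
ETA=868: rows 6, 7 → WeightKg takes values {C74, C44} — violation
ETA=861: rows 8, 9 → WeightKg = C12, C12 ✓
ETA=869: row 11 → WeightKg = C83 ✓
ETA=865: row 12 → WeightKg = C38 ✓
ETA=852: row 13 → WeightKg = C20 ✓
ETA=863: row 14 → WeightKg = C67 ✓
Two rows agree on ETA but differ on WeightKg, so ETA -> WeightKg does not hold.

No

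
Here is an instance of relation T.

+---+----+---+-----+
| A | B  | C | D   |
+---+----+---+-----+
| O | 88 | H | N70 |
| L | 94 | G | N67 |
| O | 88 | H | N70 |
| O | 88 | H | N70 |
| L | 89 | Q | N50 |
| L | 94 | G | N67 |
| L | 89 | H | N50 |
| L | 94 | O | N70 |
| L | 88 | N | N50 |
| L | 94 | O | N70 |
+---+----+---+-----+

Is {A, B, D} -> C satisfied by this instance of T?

No

(A=O, B=88, D=N70): 3 rows → C = H, H, H ✓
(A=L, B=94, D=N67): 2 rows → C = G, G ✓
(A=L, B=89, D=N50): 2 rows → C takes values {Q, H} — violation
(A=L, B=94, D=N70): 2 rows → C = O, O ✓
(A=L, B=88, D=N50): 1 row → C = N ✓
Two rows agree on {A, B, D} but differ on C, so {A, B, D} -> C does not hold.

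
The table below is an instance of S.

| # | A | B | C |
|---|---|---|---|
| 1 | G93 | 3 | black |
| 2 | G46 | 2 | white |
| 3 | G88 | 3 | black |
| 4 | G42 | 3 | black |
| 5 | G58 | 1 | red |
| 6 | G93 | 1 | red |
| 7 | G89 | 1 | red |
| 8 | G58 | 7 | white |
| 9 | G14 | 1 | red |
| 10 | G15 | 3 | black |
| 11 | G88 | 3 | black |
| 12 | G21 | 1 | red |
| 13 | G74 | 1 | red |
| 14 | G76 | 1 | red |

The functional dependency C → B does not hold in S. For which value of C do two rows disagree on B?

white

C=black: rows 1, 3, 4, 10, 11 → B = 3, 3, 3, 3, 3 ✓
C=white: rows 2, 8 → B takes values {2, 7} — violation
C=red: rows 5, 6, 7, 9, 12, 13, 14 → B = 1, 1, 1, 1, 1, 1, 1 ✓
The only C value with inconsistent B is C=white.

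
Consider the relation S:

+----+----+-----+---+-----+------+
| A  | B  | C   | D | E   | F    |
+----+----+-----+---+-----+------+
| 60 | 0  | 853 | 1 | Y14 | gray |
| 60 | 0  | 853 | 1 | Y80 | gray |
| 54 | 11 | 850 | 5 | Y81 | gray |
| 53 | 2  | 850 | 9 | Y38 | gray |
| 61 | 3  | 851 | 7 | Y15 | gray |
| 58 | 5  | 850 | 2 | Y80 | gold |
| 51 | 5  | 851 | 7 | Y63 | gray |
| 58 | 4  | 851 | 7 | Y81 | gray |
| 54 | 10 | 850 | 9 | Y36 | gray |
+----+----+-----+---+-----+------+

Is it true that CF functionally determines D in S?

(C=853, F=gray): 2 rows → D = 1, 1 ✓
(C=850, F=gray): 3 rows → D takes values {5, 9} — violation
(C=851, F=gray): 3 rows → D = 7, 7, 7 ✓
(C=850, F=gold): 1 row → D = 2 ✓
Two rows agree on CF but differ on D, so CF → D does not hold.

No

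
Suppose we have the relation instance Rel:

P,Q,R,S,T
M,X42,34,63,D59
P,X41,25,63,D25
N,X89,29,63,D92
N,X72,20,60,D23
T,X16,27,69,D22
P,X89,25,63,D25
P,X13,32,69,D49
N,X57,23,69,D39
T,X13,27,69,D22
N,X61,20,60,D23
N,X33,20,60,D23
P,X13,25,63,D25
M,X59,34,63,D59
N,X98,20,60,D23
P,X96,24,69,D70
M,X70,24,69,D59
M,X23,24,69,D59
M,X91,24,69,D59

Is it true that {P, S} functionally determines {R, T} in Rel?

(P=M, S=63): 2 rows → {R,T} = (34, D59), (34, D59) ✓
(P=P, S=63): 3 rows → {R,T} = (25, D25), (25, D25), (25, D25) ✓
(P=N, S=63): 1 row → {R,T} = (29, D92) ✓
(P=N, S=60): 4 rows → {R,T} = (20, D23), (20, D23), (20, D23), (20, D23) ✓
(P=T, S=69): 2 rows → {R,T} = (27, D22), (27, D22) ✓
(P=P, S=69): 2 rows → {R,T} takes values {(32, D49), (24, D70)} — violation
(P=N, S=69): 1 row → {R,T} = (23, D39) ✓
(P=M, S=69): 3 rows → {R,T} = (24, D59), (24, D59), (24, D59) ✓
Two rows agree on {P, S} but differ on {R, T}, so {P, S} → {R, T} does not hold.

No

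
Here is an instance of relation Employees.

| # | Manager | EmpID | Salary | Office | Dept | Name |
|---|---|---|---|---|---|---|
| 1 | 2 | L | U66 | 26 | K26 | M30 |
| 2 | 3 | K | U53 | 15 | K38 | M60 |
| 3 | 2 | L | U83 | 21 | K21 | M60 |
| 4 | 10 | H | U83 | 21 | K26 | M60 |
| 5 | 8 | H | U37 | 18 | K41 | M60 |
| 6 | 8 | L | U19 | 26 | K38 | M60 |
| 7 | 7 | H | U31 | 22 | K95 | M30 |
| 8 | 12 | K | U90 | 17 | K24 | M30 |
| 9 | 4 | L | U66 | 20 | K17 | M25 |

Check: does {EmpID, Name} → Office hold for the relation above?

(EmpID=L, Name=M30): row 1 → Office = 26 ✓
(EmpID=K, Name=M60): row 2 → Office = 15 ✓
(EmpID=L, Name=M60): rows 3, 6 → Office takes values {21, 26} — violation
(EmpID=H, Name=M60): rows 4, 5 → Office takes values {21, 18} — violation
(EmpID=H, Name=M30): row 7 → Office = 22 ✓
(EmpID=K, Name=M30): row 8 → Office = 17 ✓
(EmpID=L, Name=M25): row 9 → Office = 20 ✓
Two rows agree on {EmpID, Name} but differ on Office, so {EmpID, Name} → Office does not hold.

No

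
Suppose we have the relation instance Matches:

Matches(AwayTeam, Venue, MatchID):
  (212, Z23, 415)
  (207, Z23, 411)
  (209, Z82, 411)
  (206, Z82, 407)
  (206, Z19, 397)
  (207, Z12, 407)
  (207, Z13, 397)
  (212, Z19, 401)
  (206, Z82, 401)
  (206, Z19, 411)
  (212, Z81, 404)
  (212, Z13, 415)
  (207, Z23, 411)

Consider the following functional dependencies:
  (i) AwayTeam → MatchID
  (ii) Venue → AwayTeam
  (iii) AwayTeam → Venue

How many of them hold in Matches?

(i) AwayTeam → MatchID: AwayTeam=212: 4 rows → MatchID takes values {415, 401, 404} — violation; AwayTeam=207: 4 rows → MatchID takes values {411, 407, 397} — violation; AwayTeam=206: 4 rows → MatchID takes values {407, 397, 401, 411} — violation — fails.
(ii) Venue → AwayTeam: Venue=Z23: 3 rows → AwayTeam takes values {212, 207} — violation; Venue=Z82: 3 rows → AwayTeam takes values {209, 206} — violation; Venue=Z19: 3 rows → AwayTeam takes values {206, 212} — violation; Venue=Z13: 2 rows → AwayTeam takes values {207, 212} — violation — fails.
(iii) AwayTeam → Venue: AwayTeam=212: 4 rows → Venue takes values {Z23, Z19, Z81, Z13} — violation; AwayTeam=207: 4 rows → Venue takes values {Z23, Z12, Z13} — violation; AwayTeam=206: 4 rows → Venue takes values {Z82, Z19} — violation — fails.
None of the 3 dependencies hold.

0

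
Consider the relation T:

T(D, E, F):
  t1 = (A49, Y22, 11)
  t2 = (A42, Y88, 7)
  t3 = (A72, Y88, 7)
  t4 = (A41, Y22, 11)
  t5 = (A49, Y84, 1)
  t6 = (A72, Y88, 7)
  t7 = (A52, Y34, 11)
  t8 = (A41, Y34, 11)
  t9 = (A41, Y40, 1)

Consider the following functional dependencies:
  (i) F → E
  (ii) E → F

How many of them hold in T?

1

(i) F → E: F=11: rows 1, 4, 7, 8 → E takes values {Y22, Y34} — violation; F=1: rows 5, 9 → E takes values {Y84, Y40} — violation — fails.
(ii) E → F: every LHS value maps to a single RHS value — holds.
1 of the 2 dependencies holds.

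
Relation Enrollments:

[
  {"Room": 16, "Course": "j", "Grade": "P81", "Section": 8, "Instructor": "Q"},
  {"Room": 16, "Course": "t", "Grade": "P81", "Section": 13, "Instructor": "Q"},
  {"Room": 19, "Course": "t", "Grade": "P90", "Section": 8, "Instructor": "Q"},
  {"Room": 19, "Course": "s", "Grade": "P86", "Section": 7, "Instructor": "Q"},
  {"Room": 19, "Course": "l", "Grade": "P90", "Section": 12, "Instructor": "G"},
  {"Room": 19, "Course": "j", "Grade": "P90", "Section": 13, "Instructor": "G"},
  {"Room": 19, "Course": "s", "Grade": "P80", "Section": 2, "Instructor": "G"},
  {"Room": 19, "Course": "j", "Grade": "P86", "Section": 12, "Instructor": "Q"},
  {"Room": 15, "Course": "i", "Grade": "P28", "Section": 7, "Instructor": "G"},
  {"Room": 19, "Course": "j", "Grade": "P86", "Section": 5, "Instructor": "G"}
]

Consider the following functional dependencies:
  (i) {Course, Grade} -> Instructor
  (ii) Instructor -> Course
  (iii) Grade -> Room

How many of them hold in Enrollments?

(i) {Course, Grade} -> Instructor: (Course=j, Grade=P86): 2 rows → Instructor takes values {Q, G} — violation — fails.
(ii) Instructor -> Course: Instructor=Q: 5 rows → Course takes values {j, t, s} — violation; Instructor=G: 5 rows → Course takes values {l, j, s, i} — violation — fails.
(iii) Grade -> Room: every LHS value maps to a single RHS value — holds.
1 of the 3 dependencies holds.

1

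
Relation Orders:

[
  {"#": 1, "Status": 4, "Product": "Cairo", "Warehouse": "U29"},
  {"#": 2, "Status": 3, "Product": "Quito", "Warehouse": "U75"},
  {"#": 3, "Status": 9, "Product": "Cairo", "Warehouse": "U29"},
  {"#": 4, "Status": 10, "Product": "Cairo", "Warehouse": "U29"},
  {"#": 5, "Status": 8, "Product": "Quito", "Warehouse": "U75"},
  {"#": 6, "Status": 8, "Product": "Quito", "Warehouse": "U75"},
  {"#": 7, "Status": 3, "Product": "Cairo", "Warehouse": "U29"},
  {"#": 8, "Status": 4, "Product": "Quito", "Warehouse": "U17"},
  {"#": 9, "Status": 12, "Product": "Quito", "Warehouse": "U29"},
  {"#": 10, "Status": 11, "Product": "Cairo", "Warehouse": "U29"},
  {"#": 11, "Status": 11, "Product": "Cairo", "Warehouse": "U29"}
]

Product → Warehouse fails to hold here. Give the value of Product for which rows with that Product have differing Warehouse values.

Quito

Product=Cairo: rows 1, 3, 4, 7, 10, 11 → Warehouse = U29, U29, U29, U29, U29, U29 ✓
Product=Quito: rows 2, 5, 6, 8, 9 → Warehouse takes values {U75, U17, U29} — violation
The only Product value with inconsistent Warehouse is Product=Quito.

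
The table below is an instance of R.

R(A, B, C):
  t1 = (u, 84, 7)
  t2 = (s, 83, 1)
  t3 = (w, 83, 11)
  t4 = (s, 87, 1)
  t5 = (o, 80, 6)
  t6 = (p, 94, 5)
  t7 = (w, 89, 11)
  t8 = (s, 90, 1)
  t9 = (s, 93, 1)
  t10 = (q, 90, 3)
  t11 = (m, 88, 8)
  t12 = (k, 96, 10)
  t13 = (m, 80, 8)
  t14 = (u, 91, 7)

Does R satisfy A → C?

A=u: rows 1, 14 → C = 7, 7 ✓
A=s: rows 2, 4, 8, 9 → C = 1, 1, 1, 1 ✓
A=w: rows 3, 7 → C = 11, 11 ✓
A=o: row 5 → C = 6 ✓
A=p: row 6 → C = 5 ✓
A=q: row 10 → C = 3 ✓
A=m: rows 11, 13 → C = 8, 8 ✓
A=k: row 12 → C = 10 ✓
Every A value is associated with a single C value, so A → C holds.

Yes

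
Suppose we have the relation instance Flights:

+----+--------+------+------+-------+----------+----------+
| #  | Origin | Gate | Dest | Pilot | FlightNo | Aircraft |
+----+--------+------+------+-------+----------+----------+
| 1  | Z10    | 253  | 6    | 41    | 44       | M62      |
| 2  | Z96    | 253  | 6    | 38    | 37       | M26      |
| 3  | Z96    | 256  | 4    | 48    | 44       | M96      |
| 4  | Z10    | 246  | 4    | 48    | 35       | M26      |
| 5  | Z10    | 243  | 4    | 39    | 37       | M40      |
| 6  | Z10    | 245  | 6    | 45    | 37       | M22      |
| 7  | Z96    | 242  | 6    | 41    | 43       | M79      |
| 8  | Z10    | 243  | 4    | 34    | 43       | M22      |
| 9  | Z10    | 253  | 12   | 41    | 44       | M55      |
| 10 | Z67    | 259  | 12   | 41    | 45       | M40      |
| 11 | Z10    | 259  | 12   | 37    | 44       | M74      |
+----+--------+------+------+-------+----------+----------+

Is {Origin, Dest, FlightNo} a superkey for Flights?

Rows 9 and 11 have the same {Origin, Dest, FlightNo} value (Origin=Z10, Dest=12, FlightNo=44) but are distinct tuples, so {Origin, Dest, FlightNo} does not determine every attribute — not a superkey.

No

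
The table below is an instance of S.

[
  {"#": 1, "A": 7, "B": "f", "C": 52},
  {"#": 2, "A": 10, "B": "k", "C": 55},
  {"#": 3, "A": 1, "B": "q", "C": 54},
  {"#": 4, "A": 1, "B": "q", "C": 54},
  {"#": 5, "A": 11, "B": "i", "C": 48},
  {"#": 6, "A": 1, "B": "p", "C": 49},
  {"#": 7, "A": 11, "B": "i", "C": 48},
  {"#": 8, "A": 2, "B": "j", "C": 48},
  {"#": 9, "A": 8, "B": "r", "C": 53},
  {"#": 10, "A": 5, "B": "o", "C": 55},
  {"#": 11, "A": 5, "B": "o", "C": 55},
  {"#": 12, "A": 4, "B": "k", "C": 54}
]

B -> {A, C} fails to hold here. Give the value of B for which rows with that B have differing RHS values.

k

B=f: row 1 → {A,C} = (7, 52) ✓
B=k: rows 2, 12 → {A,C} takes values {(10, 55), (4, 54)} — violation
B=q: rows 3, 4 → {A,C} = (1, 54), (1, 54) ✓
B=i: rows 5, 7 → {A,C} = (11, 48), (11, 48) ✓
B=p: row 6 → {A,C} = (1, 49) ✓
B=j: row 8 → {A,C} = (2, 48) ✓
B=r: row 9 → {A,C} = (8, 53) ✓
B=o: rows 10, 11 → {A,C} = (5, 55), (5, 55) ✓
The only B value with inconsistent RHS is B=k.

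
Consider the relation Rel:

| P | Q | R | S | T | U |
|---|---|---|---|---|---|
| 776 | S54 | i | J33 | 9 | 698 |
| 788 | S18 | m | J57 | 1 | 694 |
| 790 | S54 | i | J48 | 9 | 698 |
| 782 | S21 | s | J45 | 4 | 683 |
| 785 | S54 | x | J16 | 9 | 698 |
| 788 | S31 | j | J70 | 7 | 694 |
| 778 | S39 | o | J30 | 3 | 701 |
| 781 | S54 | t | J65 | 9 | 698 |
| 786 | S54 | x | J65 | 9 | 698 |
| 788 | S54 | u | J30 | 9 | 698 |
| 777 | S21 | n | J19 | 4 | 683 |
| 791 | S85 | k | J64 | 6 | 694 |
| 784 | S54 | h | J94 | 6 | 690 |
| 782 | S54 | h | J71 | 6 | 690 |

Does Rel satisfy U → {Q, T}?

No

U=698: 6 rows → {Q,T} = (S54, 9), (S54, 9), (S54, 9), (S54, 9), (S54, 9), (S54, 9) ✓
U=694: 3 rows → {Q,T} takes values {(S18, 1), (S31, 7), (S85, 6)} — violation
U=683: 2 rows → {Q,T} = (S21, 4), (S21, 4) ✓
U=701: 1 row → {Q,T} = (S39, 3) ✓
U=690: 2 rows → {Q,T} = (S54, 6), (S54, 6) ✓
Two rows agree on U but differ on {Q, T}, so U → {Q, T} does not hold.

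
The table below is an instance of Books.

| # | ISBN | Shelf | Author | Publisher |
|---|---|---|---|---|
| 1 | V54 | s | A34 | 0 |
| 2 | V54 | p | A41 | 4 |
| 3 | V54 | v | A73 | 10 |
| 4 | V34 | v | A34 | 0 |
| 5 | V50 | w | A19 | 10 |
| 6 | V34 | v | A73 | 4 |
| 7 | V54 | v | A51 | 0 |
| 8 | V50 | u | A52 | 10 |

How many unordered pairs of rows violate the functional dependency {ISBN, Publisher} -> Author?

2

(ISBN=V54, Publisher=0): violating pairs (1,7) — 1 pair.
(ISBN=V50, Publisher=10): violating pairs (5,8) — 1 pair.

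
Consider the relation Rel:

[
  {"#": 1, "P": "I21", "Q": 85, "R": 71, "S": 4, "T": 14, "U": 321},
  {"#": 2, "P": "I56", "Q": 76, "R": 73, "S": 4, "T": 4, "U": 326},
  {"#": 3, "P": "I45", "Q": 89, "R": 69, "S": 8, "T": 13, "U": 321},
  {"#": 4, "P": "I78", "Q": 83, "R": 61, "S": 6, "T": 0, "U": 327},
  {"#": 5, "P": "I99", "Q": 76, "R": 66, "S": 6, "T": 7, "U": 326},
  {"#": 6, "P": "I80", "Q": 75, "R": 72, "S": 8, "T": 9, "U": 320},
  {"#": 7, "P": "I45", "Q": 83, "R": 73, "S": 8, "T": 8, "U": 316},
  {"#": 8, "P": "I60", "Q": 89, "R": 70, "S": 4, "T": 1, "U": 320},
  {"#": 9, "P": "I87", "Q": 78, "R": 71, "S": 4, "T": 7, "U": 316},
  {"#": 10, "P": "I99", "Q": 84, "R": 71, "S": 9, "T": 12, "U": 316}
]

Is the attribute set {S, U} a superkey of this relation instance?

Yes

All 10 rows have distinct {S, U} values, so {S, U} → (all attributes) holds and {S, U} is a superkey.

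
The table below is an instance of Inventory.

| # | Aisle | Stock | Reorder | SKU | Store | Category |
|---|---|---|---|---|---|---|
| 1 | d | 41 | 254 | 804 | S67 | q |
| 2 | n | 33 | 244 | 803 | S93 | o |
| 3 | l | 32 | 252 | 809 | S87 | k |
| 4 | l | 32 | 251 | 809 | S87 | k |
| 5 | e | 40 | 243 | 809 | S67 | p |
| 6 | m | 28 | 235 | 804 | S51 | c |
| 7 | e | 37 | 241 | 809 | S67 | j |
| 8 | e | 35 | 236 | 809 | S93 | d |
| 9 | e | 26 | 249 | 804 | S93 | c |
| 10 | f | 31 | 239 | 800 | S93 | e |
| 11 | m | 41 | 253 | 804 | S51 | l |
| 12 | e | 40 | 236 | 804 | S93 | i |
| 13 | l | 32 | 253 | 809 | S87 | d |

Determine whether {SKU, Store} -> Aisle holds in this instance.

(SKU=804, Store=S67): row 1 → Aisle = d ✓
(SKU=803, Store=S93): row 2 → Aisle = n ✓
(SKU=809, Store=S87): rows 3, 4, 13 → Aisle = l, l, l ✓
(SKU=809, Store=S67): rows 5, 7 → Aisle = e, e ✓
(SKU=804, Store=S51): rows 6, 11 → Aisle = m, m ✓
(SKU=809, Store=S93): row 8 → Aisle = e ✓
(SKU=804, Store=S93): rows 9, 12 → Aisle = e, e ✓
(SKU=800, Store=S93): row 10 → Aisle = f ✓
Every {SKU, Store} value is associated with a single Aisle value, so {SKU, Store} -> Aisle holds.

Yes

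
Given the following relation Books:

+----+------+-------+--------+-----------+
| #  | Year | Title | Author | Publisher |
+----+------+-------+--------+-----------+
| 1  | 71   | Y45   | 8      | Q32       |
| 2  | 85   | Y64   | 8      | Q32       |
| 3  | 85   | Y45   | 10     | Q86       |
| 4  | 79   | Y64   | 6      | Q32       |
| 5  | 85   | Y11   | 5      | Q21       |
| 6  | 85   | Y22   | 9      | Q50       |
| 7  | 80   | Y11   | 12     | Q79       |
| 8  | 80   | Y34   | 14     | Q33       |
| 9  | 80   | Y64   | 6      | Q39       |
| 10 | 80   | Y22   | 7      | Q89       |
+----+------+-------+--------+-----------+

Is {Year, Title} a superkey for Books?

All 10 rows have distinct {Year, Title} values, so {Year, Title} → (all attributes) holds and {Year, Title} is a superkey.

Yes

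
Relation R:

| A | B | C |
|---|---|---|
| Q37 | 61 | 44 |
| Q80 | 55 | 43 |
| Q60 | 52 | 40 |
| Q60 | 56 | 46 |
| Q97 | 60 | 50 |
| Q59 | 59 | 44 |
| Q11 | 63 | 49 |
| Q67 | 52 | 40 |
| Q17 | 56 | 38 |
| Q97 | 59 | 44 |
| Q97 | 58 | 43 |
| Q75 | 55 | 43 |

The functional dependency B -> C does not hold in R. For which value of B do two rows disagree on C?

56

B=61: 1 row → C = 44 ✓
B=55: 2 rows → C = 43, 43 ✓
B=52: 2 rows → C = 40, 40 ✓
B=56: 2 rows → C takes values {46, 38} — violation
B=60: 1 row → C = 50 ✓
B=59: 2 rows → C = 44, 44 ✓
B=63: 1 row → C = 49 ✓
B=58: 1 row → C = 43 ✓
The only B value with inconsistent C is B=56.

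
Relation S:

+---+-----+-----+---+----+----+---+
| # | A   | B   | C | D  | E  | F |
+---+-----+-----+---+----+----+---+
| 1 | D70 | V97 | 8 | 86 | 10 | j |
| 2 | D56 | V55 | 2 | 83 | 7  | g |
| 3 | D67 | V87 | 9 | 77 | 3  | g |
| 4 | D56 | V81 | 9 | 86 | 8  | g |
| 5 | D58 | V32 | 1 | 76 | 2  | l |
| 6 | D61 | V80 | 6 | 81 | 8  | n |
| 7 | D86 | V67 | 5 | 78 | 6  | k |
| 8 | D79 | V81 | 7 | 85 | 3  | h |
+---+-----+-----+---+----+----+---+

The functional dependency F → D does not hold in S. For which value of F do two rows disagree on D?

F=j: row 1 → D = 86 ✓
F=g: rows 2, 3, 4 → D takes values {83, 77, 86} — violation
F=l: row 5 → D = 76 ✓
F=n: row 6 → D = 81 ✓
F=k: row 7 → D = 78 ✓
F=h: row 8 → D = 85 ✓
The only F value with inconsistent D is F=g.

g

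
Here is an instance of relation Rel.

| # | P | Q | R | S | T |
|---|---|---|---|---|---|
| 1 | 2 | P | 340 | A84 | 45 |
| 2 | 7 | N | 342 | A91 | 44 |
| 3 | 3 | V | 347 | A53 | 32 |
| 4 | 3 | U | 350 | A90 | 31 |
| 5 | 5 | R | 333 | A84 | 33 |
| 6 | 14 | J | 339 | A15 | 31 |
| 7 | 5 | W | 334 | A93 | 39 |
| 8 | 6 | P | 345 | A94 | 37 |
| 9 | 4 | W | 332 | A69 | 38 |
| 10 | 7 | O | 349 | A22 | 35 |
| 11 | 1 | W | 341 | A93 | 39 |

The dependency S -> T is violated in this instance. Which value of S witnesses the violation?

S=A84: rows 1, 5 → T takes values {45, 33} — violation
S=A91: row 2 → T = 44 ✓
S=A53: row 3 → T = 32 ✓
S=A90: row 4 → T = 31 ✓
S=A15: row 6 → T = 31 ✓
S=A93: rows 7, 11 → T = 39, 39 ✓
S=A94: row 8 → T = 37 ✓
S=A69: row 9 → T = 38 ✓
S=A22: row 10 → T = 35 ✓
The only S value with inconsistent T is S=A84.

A84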